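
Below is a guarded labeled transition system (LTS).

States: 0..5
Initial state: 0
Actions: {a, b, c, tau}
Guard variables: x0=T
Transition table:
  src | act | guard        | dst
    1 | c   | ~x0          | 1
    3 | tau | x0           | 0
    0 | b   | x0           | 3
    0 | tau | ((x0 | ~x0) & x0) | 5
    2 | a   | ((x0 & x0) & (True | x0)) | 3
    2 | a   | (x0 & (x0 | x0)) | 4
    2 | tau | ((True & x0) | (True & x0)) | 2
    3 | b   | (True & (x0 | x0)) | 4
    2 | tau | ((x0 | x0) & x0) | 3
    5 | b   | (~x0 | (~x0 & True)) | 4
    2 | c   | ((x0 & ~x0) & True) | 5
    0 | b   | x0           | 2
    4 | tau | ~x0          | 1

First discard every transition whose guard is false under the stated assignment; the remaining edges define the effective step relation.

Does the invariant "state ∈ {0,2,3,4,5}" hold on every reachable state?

Safe = {0,2,3,4,5}
R = {0,2,3,4,5}
  0: ok
  2: ok
  3: ok
  4: ok
  5: ok

Answer: INVARIANT HOLDS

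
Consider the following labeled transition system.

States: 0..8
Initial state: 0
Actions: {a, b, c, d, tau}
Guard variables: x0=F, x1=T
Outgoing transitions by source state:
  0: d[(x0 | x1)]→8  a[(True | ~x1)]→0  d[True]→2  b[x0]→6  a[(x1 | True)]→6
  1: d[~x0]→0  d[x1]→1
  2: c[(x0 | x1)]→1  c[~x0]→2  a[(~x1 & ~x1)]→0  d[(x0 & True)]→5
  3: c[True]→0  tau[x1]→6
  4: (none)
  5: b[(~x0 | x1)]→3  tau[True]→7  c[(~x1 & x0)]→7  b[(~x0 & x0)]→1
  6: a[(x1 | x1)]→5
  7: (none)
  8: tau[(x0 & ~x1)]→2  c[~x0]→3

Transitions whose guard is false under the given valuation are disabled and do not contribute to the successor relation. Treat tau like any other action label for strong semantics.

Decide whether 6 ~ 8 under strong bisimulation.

Refine partition for ~:
  P[0] = {{0,1,2,3,4,5,6,7,8}}
  P[1] = {{0},{1},{2,8},{3},{4,7},{5},{6}}
  P[2] = {{0},{1},{2},{3},{4,7},{5},{6},{8}}
stable after 3 split(s): 8 block(s)
class of 6: {6}; class of 8: {8}

Answer: NOT BISIMILAR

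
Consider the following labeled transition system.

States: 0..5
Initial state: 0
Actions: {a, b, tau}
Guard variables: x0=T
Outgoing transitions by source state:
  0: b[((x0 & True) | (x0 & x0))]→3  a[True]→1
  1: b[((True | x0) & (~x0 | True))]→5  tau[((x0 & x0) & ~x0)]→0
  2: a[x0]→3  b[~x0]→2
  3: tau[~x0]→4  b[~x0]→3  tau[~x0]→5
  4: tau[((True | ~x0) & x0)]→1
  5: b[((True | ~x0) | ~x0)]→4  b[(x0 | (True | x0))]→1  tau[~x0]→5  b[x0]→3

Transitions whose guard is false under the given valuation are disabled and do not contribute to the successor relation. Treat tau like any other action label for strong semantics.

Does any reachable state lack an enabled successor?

R = {0,1,3,4,5}
  0: a→1  b→3  [2 exit(s)]
  1: b→5  [1 exit(s)]
  3: ∅  [deadlock]
  4: tau→1  [1 exit(s)]
  5: b→1  b→3  b→4  [3 exit(s)]
witness 3: b

Answer: DEADLOCK at state 3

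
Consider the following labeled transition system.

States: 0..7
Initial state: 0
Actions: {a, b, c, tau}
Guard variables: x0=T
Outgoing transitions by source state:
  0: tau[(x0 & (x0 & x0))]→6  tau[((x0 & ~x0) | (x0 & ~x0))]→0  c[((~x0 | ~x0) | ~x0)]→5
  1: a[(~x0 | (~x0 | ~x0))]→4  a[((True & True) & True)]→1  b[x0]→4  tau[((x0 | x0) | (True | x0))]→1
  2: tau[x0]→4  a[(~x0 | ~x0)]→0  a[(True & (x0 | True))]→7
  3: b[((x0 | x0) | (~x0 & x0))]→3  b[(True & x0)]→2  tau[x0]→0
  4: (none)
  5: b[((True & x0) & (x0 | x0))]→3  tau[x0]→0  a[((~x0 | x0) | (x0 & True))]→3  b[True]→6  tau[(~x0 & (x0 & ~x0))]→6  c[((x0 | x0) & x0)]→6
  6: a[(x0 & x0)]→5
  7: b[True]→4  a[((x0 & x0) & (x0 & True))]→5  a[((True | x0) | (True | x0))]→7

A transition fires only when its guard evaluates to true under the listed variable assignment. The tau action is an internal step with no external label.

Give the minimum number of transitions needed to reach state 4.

Answer: 5

Analysis:
Breadth-first toward 4:
  Layer 0: {0}
  Layer 1: {6}
  Layer 2: {5}
  Layer 3: {3}
  Layer 4: {2}
  Layer 5: {4,7}
depth(4)=5, e.g. tau·a·a·b·tau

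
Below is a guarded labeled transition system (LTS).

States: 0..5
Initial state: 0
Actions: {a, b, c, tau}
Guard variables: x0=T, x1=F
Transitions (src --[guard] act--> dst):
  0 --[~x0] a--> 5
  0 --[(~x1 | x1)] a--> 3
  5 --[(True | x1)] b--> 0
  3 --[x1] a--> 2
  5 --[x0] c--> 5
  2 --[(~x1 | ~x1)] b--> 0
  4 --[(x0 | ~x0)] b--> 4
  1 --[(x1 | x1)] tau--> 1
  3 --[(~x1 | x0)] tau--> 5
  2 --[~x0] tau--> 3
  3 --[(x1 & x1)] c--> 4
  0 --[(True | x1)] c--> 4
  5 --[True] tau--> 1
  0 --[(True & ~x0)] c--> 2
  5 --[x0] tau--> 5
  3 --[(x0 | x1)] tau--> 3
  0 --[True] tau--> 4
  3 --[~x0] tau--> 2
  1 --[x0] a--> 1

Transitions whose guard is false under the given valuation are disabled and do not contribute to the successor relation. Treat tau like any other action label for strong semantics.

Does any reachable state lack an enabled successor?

Answer: DEADLOCK-FREE

Working:
Reachable = {0,1,3,4,5}
  0: a→3  c→4  tau→4  [3 exit(s)]
  1: a→1  [1 exit(s)]
  3: tau→3  tau→5  [2 exit(s)]
  4: b→4  [1 exit(s)]
  5: b→0  c→5  tau→1  tau→5  [4 exit(s)]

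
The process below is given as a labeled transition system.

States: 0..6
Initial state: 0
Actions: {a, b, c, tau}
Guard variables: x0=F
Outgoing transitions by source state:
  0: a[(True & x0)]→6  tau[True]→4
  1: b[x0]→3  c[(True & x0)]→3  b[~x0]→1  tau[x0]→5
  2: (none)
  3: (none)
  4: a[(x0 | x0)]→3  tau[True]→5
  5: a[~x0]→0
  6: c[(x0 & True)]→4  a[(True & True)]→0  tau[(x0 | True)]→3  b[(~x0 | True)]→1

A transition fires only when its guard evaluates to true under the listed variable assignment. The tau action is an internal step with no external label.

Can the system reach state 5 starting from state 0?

Answer: REACHABLE

Trace:
After dropping false guards: 7 live edges.
L0 = {0}
L1 = {4}  cumulative {0,4}
L2 = {5}  cumulative {0,4,5}
Reach set: {0,4,5}
trace reaching 5: tau·tau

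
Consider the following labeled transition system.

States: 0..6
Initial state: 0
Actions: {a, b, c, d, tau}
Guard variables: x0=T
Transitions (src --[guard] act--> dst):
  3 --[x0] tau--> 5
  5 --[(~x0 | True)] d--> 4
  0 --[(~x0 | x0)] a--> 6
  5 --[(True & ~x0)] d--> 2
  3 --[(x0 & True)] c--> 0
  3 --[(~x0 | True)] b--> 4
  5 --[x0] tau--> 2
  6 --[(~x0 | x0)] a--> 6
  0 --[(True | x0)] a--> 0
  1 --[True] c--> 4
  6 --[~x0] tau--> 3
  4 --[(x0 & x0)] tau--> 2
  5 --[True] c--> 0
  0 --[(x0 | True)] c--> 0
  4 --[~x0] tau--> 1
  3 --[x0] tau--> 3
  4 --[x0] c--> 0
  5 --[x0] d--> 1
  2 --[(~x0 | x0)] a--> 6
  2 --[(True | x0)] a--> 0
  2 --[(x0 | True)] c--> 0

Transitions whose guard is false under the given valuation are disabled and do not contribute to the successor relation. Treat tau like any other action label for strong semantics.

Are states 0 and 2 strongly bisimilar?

Answer: BISIMILAR

Analysis:
Bisimulation quotient by refinement:
  round 0: {{0,1,2,3,4,5,6}}
  round 1: {{0,2},{1},{3},{4},{5},{6}}
stable after 2 split(s): 6 block(s)
class of 0: {0,2}; class of 2: {0,2}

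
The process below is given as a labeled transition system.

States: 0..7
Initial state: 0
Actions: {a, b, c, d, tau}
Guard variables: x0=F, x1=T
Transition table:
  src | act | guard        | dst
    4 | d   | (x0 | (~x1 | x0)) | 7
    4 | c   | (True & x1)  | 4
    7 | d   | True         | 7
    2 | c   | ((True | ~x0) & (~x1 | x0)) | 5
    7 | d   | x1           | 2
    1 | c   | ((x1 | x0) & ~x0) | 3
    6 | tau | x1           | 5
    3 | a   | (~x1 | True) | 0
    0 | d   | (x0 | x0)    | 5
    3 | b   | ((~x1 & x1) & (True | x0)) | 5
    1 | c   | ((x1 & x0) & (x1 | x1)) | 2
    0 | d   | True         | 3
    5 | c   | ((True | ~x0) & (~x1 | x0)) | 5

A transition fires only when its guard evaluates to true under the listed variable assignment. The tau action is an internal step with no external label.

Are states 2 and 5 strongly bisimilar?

Answer: BISIMILAR

Trace:
Refine partition for ~:
  π0 = {{0,1,2,3,4,5,6,7}}
  π1 = {{0,7},{1,4},{2,5},{3},{6}}
  π2 = {{0},{1},{2,5},{3},{4},{6},{7}}
stable after 3 split(s): 7 block(s)
[2]={2,5}  [5]={2,5}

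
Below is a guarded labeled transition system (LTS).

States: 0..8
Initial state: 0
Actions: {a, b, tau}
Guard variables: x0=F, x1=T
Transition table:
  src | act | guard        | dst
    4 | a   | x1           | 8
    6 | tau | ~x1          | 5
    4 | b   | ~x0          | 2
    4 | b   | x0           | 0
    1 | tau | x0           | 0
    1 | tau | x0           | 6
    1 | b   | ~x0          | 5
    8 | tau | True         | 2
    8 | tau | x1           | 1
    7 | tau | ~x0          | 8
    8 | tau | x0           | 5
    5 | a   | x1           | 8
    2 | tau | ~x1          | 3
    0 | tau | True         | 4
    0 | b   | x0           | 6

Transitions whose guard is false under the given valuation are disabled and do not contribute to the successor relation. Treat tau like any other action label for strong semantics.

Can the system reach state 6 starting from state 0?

Answer: UNREACHABLE

Working:
8 transition(s) survive guard evaluation.
L0 = {0}
L1 = {4}  cumulative {0,4}
L2 = {2,8}  cumulative {0,2,4,8}
L3 = {1}  cumulative {0,1,2,4,8}
L4 = {5}  cumulative {0,1,2,4,5,8}
Reach set: {0,1,2,4,5,8}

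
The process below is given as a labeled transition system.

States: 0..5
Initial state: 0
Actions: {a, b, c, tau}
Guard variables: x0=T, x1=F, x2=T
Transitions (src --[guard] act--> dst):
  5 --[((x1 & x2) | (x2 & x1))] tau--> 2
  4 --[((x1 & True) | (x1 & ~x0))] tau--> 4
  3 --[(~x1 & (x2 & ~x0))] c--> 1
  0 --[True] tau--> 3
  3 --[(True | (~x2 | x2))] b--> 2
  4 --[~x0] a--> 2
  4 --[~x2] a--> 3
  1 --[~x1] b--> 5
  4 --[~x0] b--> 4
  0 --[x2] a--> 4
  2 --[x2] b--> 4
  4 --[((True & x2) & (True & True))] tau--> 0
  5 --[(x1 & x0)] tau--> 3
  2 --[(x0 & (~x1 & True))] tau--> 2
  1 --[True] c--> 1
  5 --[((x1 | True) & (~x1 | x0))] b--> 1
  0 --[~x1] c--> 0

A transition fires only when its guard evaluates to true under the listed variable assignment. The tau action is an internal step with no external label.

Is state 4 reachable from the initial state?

Answer: REACHABLE

Analysis:
After dropping false guards: 10 live edges.
depth 0: {0}
depth 1: {3,4}  now seen {0,3,4}
depth 2: {2}  now seen {0,2,3,4}
Reachable = {0,2,3,4}
trace reaching 4: a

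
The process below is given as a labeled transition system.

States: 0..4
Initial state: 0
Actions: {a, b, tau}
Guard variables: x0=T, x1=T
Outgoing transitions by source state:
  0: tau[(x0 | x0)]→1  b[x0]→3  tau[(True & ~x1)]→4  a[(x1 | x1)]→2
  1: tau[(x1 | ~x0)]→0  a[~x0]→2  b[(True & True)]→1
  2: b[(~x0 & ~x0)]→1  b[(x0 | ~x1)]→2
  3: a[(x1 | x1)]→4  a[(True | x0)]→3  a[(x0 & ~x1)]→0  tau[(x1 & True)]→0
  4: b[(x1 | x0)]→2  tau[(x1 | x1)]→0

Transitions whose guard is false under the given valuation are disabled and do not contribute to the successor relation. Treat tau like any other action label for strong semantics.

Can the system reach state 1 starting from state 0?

Answer: REACHABLE

Analysis:
Guard filter leaves 11 enabled edge(s).
Layer 0: {0}
Layer 1: {1,2,3}  total {0,1,2,3}
Layer 2: {4}  total {0,1,2,3,4}
Reach set: {0,1,2,3,4}
Path to 1: tau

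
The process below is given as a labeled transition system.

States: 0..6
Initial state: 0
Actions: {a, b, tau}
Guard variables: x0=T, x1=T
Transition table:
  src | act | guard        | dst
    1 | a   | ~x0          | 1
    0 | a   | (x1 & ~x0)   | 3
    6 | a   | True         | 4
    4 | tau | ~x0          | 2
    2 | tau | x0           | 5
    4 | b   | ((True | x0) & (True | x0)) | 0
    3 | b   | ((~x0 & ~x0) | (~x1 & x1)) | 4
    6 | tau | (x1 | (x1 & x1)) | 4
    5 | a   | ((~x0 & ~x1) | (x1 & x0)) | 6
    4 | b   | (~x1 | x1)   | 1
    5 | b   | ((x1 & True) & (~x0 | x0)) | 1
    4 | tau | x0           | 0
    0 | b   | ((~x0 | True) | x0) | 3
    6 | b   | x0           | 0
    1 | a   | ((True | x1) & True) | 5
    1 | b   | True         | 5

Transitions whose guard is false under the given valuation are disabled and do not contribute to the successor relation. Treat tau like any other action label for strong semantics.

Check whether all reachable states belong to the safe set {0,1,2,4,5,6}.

Allowed set {0,1,2,4,5,6}
Reachable = {0,3}
  0: safe
  3: VIOLATES
witness against invariant: b → 3

Answer: INVARIANT VIOLATED at state 3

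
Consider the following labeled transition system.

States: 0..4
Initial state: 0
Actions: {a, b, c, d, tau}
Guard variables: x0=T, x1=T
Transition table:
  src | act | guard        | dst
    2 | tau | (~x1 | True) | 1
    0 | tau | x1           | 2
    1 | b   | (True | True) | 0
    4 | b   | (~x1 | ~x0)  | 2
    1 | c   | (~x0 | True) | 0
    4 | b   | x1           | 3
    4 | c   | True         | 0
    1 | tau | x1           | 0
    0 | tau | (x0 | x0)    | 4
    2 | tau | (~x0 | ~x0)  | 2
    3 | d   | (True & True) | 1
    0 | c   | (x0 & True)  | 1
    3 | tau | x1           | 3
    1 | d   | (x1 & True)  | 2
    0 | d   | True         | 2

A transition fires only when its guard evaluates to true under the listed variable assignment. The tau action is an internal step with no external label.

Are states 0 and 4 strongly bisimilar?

Answer: NOT BISIMILAR

Trace:
Bisimulation quotient by refinement:
  P[0] = {{0,1,2,3,4}}
  P[1] = {{0},{1},{2},{3},{4}}
stable after 2 split(s): 5 block(s)
[0]={0}  [4]={4}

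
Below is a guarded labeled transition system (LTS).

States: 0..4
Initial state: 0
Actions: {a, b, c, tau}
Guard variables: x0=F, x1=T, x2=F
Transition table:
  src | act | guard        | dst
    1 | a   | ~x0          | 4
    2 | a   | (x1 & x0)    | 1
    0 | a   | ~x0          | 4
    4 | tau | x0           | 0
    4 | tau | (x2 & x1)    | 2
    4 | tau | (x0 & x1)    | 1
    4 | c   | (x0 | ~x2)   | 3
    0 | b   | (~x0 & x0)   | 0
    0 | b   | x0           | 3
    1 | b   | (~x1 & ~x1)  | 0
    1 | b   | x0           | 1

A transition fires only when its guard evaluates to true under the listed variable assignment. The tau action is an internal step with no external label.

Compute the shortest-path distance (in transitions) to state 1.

Answer: UNREACHABLE

Trace:
Layered search for 1:
  Layer 0: {0}
  Layer 1: {4}
  Layer 2: {3}
1 never appears.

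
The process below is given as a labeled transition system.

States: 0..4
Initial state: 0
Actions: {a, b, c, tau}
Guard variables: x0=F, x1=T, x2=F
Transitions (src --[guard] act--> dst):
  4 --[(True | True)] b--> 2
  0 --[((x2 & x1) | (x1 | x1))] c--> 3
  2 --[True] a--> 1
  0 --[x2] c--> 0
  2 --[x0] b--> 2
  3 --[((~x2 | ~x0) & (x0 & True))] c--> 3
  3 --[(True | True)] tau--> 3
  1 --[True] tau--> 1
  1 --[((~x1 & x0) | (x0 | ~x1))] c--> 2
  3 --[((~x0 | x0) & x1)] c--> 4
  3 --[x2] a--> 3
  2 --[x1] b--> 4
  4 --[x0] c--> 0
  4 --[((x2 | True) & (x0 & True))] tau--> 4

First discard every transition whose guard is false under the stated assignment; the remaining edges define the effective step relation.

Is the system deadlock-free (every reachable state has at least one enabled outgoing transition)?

Reachable = {0,1,2,3,4}
  0: c→3  [deg 1]
  1: tau→1  [deg 1]
  2: a→1  b→4  [deg 2]
  3: c→4  tau→3  [deg 2]
  4: b→2  [deg 1]

Answer: DEADLOCK-FREE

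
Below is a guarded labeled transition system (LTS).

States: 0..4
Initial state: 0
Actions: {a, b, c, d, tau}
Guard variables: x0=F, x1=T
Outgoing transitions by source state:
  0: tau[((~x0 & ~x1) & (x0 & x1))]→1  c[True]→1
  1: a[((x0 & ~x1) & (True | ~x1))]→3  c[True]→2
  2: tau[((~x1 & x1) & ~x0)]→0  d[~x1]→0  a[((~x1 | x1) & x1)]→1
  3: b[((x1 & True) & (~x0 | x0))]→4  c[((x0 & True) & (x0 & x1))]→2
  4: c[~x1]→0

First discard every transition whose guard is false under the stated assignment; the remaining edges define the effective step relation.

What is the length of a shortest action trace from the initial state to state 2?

Breadth-first toward 2:
  depth 0: {0}
  depth 1: {1}
  depth 2: {2}
2 enters at depth 2; path c·c

Answer: 2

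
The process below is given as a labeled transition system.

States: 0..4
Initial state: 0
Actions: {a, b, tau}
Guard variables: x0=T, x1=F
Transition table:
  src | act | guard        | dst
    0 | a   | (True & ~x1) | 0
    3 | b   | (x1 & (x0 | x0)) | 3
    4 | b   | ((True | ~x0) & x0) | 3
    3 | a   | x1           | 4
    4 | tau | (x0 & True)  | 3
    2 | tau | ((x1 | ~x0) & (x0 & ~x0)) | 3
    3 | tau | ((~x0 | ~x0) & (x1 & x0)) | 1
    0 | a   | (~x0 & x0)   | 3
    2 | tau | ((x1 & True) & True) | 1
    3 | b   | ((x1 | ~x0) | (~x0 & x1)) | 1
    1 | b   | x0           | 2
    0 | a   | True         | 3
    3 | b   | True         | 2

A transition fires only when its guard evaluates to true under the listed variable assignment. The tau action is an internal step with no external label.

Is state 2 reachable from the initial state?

Answer: REACHABLE

Trace:
After dropping false guards: 6 live edges.
Layer 0: {0}
Layer 1: {3}  total {0,3}
Layer 2: {2}  total {0,2,3}
Reach set: {0,2,3}
trace reaching 2: a·b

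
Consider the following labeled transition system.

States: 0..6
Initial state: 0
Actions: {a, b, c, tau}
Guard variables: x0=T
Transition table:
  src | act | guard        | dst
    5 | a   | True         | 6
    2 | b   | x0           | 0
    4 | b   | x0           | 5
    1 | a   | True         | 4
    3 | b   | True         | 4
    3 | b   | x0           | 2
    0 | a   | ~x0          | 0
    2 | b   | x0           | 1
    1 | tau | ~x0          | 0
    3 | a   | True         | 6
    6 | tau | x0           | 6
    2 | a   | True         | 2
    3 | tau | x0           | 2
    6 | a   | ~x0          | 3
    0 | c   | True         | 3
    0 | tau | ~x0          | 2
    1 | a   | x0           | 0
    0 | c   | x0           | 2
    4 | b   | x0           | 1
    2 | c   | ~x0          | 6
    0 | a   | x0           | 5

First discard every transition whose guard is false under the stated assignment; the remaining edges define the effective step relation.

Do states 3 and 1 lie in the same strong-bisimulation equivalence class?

Answer: NOT BISIMILAR

Analysis:
Refine partition for ~:
  π0 = {{0,1,2,3,4,5,6}}
  π1 = {{0},{1,5},{2},{3},{4},{6}}
  π2 = {{0},{1},{2},{3},{4},{5},{6}}
7 equivalence class(es) (converged in 3)
3∈{3}, 1∈{1}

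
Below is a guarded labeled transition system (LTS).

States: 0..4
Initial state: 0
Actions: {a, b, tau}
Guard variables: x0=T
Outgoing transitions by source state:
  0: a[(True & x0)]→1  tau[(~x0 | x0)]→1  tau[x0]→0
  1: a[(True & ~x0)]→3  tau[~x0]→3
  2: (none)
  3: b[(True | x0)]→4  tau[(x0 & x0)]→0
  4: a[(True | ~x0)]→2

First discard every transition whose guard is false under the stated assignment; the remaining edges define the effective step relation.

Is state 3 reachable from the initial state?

Answer: UNREACHABLE

Trace:
After dropping false guards: 6 live edges.
depth 0: {0}
depth 1: {1}  now seen {0,1}
R = {0,1}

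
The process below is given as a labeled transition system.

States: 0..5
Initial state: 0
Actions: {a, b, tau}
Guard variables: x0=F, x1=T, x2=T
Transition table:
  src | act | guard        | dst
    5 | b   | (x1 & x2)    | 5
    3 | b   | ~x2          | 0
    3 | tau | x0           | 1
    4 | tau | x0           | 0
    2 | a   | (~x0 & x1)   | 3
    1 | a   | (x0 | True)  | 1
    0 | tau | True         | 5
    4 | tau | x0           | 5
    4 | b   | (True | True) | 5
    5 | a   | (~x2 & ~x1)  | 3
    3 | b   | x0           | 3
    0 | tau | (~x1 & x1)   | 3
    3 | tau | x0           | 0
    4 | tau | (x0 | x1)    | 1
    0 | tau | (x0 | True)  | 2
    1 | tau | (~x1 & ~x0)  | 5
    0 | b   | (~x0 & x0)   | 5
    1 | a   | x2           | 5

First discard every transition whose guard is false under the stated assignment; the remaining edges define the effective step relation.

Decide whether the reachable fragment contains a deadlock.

Reachable = {0,2,3,5}
  0: tau→2  tau→5  [deg 2]
  2: a→3  [deg 1]
  3: ∅  [no exit]
  5: b→5  [deg 1]
Path to 3: tau·a

Answer: DEADLOCK at state 3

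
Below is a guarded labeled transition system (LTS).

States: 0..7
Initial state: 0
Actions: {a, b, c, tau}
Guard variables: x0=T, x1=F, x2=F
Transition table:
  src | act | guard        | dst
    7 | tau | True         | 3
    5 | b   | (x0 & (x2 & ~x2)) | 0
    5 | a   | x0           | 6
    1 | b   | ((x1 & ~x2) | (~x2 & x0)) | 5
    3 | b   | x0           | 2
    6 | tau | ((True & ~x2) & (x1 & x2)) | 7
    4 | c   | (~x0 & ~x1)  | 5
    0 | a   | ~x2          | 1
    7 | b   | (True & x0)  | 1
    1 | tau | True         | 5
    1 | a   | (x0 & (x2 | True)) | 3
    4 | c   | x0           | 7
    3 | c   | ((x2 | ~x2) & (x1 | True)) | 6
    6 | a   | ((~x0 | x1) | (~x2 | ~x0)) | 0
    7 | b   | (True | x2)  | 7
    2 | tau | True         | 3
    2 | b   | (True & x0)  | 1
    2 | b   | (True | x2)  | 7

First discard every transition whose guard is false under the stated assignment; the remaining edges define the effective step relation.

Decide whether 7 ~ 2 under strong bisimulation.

Answer: BISIMILAR

Analysis:
Compute ~ classes (split until stable):
  π0 = {{0,1,2,3,4,5,6,7}}
  π1 = {{0,5,6},{1},{2,7},{3},{4}}
  π2 = {{0},{1},{2,7},{3},{4},{5,6}}
  π3 = {{0},{1},{2,7},{3},{4},{5},{6}}
7 equivalence class(es) (converged in 4)
[7]={2,7}  [2]={2,7}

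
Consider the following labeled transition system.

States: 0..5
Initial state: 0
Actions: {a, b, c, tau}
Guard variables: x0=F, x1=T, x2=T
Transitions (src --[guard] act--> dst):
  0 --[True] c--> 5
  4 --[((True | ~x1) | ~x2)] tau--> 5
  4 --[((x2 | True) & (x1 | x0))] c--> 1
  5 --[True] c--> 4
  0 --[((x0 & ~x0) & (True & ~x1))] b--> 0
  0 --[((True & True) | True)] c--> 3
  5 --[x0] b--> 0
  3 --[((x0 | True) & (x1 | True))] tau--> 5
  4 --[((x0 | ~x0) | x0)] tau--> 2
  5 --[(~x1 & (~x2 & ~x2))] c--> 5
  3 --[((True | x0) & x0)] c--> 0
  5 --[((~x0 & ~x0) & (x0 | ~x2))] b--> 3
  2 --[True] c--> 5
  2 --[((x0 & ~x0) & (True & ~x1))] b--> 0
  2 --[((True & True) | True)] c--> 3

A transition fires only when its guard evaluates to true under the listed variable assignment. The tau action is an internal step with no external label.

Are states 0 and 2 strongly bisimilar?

Refine partition for ~:
  P[0] = {{0,1,2,3,4,5}}
  P[1] = {{0,2,5},{1},{3},{4}}
  P[2] = {{0,2},{1},{3},{4},{5}}
Fixed point at round 3; 5 class(es).
[0]={0,2}  [2]={0,2}

Answer: BISIMILAR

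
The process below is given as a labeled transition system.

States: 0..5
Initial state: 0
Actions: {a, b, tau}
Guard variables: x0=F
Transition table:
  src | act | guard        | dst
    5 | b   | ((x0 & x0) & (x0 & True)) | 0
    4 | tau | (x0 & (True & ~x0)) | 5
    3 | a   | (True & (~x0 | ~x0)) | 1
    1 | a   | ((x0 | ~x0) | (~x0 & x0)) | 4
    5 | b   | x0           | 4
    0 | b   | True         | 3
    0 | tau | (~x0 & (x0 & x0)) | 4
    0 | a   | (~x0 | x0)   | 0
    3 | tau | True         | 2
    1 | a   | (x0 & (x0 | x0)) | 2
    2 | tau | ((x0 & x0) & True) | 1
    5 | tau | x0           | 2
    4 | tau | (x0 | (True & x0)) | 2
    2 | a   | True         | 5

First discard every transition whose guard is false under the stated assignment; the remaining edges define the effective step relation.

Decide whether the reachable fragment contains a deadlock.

R = {0,1,2,3,4,5}
  0: a→0  b→3  [2 out]
  1: a→4  [1 out]
  2: a→5  [1 out]
  3: a→1  tau→2  [2 out]
  4: ∅  [STUCK]
  5: ∅  [STUCK]
witness 4: b·a·a

Answer: DEADLOCK at state 4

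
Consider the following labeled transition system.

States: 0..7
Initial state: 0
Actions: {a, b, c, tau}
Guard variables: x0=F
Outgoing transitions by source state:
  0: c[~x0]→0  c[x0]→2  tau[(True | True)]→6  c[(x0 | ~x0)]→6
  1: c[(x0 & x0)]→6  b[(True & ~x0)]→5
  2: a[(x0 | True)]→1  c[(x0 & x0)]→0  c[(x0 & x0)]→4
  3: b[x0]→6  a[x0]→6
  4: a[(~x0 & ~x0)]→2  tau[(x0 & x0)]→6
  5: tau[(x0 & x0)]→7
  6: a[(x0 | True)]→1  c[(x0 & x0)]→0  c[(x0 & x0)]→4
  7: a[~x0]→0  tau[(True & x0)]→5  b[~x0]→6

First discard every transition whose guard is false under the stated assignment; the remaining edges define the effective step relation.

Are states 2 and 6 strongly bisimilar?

Compute ~ classes (split until stable):
  P[0] = {{0,1,2,3,4,5,6,7}}
  P[1] = {{0},{1},{2,4,6},{3,5},{7}}
  P[2] = {{0},{1},{2,6},{3,5},{4},{7}}
Fixed point at round 3; 6 class(es).
2∈{2,6}, 6∈{2,6}

Answer: BISIMILAR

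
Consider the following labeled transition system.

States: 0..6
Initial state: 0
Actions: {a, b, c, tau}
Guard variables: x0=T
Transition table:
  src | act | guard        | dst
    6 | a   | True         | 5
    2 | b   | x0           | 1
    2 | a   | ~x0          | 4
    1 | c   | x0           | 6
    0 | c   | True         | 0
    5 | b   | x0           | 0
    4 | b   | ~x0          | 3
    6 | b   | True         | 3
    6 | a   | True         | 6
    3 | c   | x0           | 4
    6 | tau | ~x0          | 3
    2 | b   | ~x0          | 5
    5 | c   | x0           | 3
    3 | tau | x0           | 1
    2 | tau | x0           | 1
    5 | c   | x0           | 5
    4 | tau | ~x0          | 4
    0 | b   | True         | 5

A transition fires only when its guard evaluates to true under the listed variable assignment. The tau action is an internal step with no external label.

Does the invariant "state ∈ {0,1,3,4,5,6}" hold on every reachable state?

Answer: INVARIANT HOLDS

Trace:
Inv-set: {0,1,3,4,5,6}
Reach set: {0,1,3,4,5,6}
  0: ok
  1: ok
  3: ok
  4: ok
  5: ok
  6: ok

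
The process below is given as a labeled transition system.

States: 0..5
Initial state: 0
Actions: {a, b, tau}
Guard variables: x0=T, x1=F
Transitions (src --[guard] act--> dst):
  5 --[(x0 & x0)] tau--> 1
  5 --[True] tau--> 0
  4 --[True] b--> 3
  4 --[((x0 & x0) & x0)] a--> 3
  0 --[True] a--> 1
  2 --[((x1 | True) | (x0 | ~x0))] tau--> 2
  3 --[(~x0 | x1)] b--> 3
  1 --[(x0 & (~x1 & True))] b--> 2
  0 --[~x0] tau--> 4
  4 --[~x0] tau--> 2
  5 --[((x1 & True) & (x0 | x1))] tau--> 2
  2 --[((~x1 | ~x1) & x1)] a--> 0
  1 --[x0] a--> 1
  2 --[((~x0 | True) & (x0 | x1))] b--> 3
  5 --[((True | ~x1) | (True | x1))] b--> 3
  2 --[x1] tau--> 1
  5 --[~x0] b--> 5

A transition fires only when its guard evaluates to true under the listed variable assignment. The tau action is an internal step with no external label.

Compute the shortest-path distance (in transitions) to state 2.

Layered search for 2:
  depth 0: {0}
  depth 1: {1}
  depth 2: {2}
first hit 2 at d=2 via a·b

Answer: 2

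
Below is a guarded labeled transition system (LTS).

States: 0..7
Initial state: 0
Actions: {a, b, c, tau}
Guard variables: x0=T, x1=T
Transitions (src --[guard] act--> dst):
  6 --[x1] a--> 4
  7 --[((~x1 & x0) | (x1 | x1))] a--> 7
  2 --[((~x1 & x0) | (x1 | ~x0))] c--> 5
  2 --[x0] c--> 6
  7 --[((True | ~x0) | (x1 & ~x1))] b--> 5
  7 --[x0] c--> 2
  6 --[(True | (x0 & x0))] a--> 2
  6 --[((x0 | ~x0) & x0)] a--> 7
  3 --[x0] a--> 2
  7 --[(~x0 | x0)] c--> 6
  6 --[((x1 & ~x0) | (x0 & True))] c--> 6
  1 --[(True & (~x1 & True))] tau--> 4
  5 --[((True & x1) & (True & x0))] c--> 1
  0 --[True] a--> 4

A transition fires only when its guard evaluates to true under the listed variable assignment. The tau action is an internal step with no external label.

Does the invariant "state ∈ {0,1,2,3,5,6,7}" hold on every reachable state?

Answer: INVARIANT VIOLATED at state 4

Analysis:
Safe = {0,1,2,3,5,6,7}
R = {0,4}
  0: ok
  4: ✗ unsafe
counterexample path to 4: a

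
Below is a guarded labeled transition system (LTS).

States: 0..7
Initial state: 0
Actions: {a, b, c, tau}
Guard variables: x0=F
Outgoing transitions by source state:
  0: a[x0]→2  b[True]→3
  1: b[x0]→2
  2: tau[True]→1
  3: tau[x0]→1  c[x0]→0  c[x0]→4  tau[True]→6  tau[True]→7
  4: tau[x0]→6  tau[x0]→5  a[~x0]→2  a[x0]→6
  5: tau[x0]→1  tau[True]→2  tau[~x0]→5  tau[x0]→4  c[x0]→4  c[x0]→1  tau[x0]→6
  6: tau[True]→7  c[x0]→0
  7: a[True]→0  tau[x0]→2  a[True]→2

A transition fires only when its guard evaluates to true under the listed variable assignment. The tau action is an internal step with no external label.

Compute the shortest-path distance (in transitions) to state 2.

Breadth-first toward 2:
  L0 = {0}
  L1 = {3}
  L2 = {6,7}
  L3 = {2}
2 enters at depth 3; path b·tau·a

Answer: 3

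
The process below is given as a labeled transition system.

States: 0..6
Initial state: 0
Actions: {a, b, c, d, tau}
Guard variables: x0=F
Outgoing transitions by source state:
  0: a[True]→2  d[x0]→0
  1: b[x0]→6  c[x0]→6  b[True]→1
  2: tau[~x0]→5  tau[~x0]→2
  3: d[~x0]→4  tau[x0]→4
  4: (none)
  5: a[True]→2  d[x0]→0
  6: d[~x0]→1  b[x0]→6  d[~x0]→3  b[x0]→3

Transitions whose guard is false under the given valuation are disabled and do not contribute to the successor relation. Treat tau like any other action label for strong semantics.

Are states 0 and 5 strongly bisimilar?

Refine partition for ~:
  P[0] = {{0,1,2,3,4,5,6}}
  P[1] = {{0,5},{1},{2},{3,6},{4}}
  P[2] = {{0,5},{1},{2},{3},{4},{6}}
Fixed point at round 3; 6 class(es).
class of 0: {0,5}; class of 5: {0,5}

Answer: BISIMILAR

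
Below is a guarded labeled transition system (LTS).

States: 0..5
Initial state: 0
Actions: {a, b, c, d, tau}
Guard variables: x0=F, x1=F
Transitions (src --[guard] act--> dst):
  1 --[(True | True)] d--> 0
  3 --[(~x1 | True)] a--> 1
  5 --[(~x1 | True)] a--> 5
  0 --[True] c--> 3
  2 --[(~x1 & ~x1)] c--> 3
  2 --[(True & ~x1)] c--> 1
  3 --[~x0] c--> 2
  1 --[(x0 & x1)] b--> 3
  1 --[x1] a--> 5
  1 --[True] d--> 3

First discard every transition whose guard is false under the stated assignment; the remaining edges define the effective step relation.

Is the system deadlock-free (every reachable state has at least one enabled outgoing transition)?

R = {0,1,2,3}
  0: c→3  [1 out]
  1: d→0  d→3  [2 out]
  2: c→1  c→3  [2 out]
  3: a→1  c→2  [2 out]

Answer: DEADLOCK-FREE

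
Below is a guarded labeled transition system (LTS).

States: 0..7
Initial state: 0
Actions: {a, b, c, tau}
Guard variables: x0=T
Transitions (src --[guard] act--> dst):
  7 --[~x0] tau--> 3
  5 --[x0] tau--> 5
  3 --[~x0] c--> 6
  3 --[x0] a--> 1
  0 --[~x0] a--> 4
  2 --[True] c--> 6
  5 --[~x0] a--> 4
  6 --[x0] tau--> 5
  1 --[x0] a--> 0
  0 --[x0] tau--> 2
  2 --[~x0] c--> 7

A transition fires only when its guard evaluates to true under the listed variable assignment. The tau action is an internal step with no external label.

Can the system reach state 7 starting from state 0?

Guard filter leaves 6 enabled edge(s).
depth 0: {0}
depth 1: {2}  cumulative {0,2}
depth 2: {6}  cumulative {0,2,6}
depth 3: {5}  cumulative {0,2,5,6}
Reachable = {0,2,5,6}

Answer: UNREACHABLE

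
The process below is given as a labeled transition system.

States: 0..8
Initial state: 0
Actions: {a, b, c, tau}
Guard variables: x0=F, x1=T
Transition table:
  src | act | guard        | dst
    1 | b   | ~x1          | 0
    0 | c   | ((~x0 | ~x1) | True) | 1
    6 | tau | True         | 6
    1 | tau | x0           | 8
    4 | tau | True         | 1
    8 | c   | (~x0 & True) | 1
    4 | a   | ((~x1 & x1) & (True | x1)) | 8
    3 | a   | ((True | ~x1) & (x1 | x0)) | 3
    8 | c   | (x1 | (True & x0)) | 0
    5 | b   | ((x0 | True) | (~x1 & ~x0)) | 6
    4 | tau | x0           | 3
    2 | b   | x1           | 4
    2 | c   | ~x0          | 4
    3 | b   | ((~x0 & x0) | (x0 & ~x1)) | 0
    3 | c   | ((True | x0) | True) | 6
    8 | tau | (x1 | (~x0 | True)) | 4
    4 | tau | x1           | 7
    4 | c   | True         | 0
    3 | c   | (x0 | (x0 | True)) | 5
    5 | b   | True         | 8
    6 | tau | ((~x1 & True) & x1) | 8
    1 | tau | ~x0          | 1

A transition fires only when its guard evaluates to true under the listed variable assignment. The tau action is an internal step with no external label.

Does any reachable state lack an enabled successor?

R = {0,1}
  0: c→1  [1 out]
  1: tau→1  [1 out]

Answer: DEADLOCK-FREE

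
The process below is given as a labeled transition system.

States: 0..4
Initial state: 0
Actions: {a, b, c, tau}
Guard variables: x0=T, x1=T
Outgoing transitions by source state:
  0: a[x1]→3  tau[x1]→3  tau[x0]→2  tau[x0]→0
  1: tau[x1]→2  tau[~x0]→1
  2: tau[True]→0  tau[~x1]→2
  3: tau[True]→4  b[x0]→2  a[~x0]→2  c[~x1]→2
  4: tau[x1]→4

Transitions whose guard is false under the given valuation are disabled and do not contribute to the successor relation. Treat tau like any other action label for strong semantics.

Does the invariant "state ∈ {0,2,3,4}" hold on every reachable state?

Answer: INVARIANT HOLDS

Trace:
Allowed set {0,2,3,4}
R = {0,2,3,4}
  0: ok
  2: ok
  3: ok
  4: ok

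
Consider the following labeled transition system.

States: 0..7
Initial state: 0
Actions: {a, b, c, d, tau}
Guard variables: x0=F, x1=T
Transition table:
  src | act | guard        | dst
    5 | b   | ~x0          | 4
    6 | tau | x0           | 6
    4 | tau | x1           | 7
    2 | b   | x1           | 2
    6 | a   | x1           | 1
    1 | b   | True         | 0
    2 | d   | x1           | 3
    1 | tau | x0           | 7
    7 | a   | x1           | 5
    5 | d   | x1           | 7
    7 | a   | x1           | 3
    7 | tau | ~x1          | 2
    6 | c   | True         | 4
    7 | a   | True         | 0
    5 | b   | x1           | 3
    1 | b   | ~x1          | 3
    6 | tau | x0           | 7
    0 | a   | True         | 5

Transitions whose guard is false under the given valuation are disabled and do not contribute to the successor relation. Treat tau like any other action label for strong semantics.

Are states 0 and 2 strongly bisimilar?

Refine partition for ~:
  round 0: {{0,1,2,3,4,5,6,7}}
  round 1: {{0,7},{1},{2,5},{3},{4},{6}}
  round 2: {{0},{1},{2},{3},{4},{5},{6},{7}}
8 equivalence class(es) (converged in 3)
class of 0: {0}; class of 2: {2}

Answer: NOT BISIMILAR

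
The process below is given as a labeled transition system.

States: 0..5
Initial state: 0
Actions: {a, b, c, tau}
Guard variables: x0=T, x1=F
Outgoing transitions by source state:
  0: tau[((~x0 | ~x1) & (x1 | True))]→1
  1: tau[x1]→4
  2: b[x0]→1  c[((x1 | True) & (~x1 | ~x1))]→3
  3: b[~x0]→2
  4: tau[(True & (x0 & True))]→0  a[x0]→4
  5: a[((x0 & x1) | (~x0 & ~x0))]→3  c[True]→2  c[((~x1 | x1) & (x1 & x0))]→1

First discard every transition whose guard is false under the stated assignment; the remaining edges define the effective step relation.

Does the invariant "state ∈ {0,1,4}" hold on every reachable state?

Answer: INVARIANT HOLDS

Analysis:
Inv-set: {0,1,4}
R = {0,1}
  0: safe
  1: safe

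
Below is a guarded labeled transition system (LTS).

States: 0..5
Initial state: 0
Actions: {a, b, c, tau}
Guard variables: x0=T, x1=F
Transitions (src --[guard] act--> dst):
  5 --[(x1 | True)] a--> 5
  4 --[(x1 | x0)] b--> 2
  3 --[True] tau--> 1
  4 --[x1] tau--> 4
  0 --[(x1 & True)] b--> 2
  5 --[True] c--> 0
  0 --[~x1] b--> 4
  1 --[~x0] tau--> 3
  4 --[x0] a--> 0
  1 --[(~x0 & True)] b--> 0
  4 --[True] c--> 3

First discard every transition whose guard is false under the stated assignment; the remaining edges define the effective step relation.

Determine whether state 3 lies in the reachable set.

Answer: REACHABLE

Analysis:
Guard filter leaves 7 enabled edge(s).
L0 = {0}
L1 = {4}  cumulative {0,4}
L2 = {2,3}  cumulative {0,2,3,4}
L3 = {1}  cumulative {0,1,2,3,4}
R = {0,1,2,3,4}
trace reaching 3: b·c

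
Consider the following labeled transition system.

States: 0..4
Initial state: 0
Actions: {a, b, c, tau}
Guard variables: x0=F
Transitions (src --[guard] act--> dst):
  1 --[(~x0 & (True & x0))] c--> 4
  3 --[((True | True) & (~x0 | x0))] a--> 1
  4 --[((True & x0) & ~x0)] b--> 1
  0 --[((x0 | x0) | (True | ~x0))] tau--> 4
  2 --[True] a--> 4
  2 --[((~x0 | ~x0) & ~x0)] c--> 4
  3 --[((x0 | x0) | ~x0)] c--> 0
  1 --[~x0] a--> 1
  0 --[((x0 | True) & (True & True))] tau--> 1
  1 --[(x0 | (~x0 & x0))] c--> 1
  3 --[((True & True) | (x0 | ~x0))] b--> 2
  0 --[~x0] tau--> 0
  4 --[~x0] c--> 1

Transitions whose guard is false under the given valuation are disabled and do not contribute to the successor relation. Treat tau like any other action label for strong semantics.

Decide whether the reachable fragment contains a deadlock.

Answer: DEADLOCK-FREE

Analysis:
R = {0,1,4}
  0: tau→0  tau→1  tau→4  [deg 3]
  1: a→1  [deg 1]
  4: c→1  [deg 1]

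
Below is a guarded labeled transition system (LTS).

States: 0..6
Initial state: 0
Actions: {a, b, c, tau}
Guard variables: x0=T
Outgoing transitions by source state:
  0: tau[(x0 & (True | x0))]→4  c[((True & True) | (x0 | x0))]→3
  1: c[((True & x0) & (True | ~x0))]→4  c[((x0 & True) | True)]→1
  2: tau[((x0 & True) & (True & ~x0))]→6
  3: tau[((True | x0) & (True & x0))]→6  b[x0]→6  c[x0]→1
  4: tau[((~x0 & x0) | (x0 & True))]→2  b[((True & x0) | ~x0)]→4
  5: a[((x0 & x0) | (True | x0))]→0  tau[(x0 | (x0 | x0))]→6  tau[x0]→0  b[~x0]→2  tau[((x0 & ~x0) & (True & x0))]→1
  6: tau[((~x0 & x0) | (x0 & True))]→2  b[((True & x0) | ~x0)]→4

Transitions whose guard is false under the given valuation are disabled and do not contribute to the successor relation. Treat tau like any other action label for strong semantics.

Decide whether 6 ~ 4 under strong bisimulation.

Bisimulation quotient by refinement:
  P[0] = {{0,1,2,3,4,5,6}}
  P[1] = {{0},{1},{2},{3},{4,6},{5}}
stable after 2 split(s): 6 block(s)
6∈{4,6}, 4∈{4,6}

Answer: BISIMILAR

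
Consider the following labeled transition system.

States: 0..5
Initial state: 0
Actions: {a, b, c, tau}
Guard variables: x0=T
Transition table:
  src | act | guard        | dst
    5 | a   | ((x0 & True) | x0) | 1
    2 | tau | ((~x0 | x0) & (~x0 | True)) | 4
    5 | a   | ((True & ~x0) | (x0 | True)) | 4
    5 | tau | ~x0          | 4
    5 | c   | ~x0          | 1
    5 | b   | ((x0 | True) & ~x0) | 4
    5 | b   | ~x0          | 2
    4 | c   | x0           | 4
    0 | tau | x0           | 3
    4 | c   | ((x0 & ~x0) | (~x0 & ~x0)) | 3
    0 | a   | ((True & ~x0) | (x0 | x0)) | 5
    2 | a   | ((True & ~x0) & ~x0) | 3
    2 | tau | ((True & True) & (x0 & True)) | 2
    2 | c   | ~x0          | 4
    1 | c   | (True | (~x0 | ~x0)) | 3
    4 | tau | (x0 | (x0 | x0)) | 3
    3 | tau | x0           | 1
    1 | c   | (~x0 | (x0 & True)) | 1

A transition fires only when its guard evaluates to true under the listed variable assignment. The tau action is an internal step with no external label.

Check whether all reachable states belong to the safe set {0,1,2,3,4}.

Answer: INVARIANT VIOLATED at state 5

Trace:
Allowed set {0,1,2,3,4}
R = {0,1,3,4,5}
  0: ok
  1: ok
  3: ok
  4: ok
  5: outside
counterexample path to 5: a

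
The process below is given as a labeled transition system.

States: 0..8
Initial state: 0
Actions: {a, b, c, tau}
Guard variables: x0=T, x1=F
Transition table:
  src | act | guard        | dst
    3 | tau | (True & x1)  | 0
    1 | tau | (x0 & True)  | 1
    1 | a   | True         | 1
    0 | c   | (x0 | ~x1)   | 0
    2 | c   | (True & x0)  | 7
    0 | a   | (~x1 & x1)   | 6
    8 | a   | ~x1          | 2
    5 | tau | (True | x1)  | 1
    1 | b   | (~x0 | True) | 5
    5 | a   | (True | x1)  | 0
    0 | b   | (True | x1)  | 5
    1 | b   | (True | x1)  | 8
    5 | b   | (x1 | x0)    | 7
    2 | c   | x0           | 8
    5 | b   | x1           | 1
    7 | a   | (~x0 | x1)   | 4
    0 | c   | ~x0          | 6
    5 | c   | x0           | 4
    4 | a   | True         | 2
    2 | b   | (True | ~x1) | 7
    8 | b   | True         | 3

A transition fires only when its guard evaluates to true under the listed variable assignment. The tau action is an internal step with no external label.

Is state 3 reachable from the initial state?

16 transition(s) survive guard evaluation.
depth 0: {0}
depth 1: {5}  total {0,5}
depth 2: {1,4,7}  total {0,1,4,5,7}
depth 3: {2,8}  total {0,1,2,4,5,7,8}
depth 4: {3}  total {0,1,2,3,4,5,7,8}
Reach set: {0,1,2,3,4,5,7,8}
Path to 3: b·tau·b·b

Answer: REACHABLE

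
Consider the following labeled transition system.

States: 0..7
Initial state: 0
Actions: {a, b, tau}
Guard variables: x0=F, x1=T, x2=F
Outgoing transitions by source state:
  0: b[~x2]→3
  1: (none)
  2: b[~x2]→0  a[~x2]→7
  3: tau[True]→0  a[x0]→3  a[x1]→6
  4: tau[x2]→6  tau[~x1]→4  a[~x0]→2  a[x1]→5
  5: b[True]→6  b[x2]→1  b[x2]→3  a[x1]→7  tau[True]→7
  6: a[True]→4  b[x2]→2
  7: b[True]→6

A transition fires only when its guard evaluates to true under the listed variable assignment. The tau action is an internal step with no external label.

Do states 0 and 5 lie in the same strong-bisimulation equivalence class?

Answer: NOT BISIMILAR

Analysis:
Refine partition for ~:
  round 0: {{0,1,2,3,4,5,6,7}}
  round 1: {{0,7},{1},{2},{3},{4,6},{5}}
  round 2: {{0},{1},{2},{3},{4},{5},{6},{7}}
Fixed point at round 3; 8 class(es).
0∈{0}, 5∈{5}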